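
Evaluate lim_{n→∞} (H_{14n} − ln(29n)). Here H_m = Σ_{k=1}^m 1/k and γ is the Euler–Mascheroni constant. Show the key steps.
lim = ln(14/29) + γ

By Euler-Maclaurin, H_m = ln m + γ + O(1/m). So
  H_{14n} − ln(29n) = ln(14n) + γ − ln(29n) + O(1/n)
                       = ln(14/29) + γ + O(1/n).
Hence the limit is ln(14/29) + γ.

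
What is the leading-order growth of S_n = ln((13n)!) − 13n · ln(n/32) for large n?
S_n ~ 13n · (ln 416 − 1) + O(ln n)

Stirling: ln((13n)!) = 13n ln(13n) − 13n + O(ln n).
  S_n = 13n ln(13n) − 13n − 13n ln(n/32) + O(ln n)
      = 13n ln(13n) − 13n ln n + 13n ln 32 − 13n + O(ln n)
      = 13n ln 13 + 13n ln 32 − 13n + O(ln n)
      = 13n (ln 416 − 1) + O(ln n).
Numerically ln(416) − 1 ≈ 5.0307.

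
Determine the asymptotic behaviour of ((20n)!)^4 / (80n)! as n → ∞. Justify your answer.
((20n)!)^4/(80n)! ~ ((2π·20n)^(3/2) / 2) · 4^(−4·20n)  →  0

Write N = 20n. Stirling: N! ~ sqrt(2π N)(N/e)^N and (4N)! ~ sqrt(2π·4N)·(4N/e)^(4N).
  (N!)^4/(4N)! ~ (2π N)^(4/2) (N/e)^(4N) / [sqrt(2π·4N) (4N/e)^(4N)]
     = (2π N)^(4/2) / sqrt(2π·4N) · (N/(4N))^(4N)
     = (2π N)^((4−1)/2) / 2 · 4^(−4N).
Since 4^4 > 1, the factor 4^(−4N) decays exponentially, so the ratio → 0. Substituting N = 20n gives the stated form.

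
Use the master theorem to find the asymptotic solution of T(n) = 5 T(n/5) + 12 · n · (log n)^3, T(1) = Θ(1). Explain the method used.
T(n) = Θ(n · (log n)^4)

Here log_5 5 = 1 and f(n) = 12 · n · (log n)^3 = Θ(n^(log_5 5) · (log n)^3). This is the extended Case 2 of the master theorem (f matches the critical exponent up to log factors), giving T(n) = Θ(n^(log_5 5) · (log n)^(3+1)) = Θ(n · (log n)^4).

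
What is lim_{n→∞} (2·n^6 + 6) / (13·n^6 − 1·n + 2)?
lim = 2/13

For large n the leading n^6 terms dominate both numerator and denominator. Dividing top and bottom by n^6, every other term tends to 0, leaving 2/13.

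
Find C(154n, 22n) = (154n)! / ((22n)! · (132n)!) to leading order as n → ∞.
C(154n, 22n) ~ (823543/46656)^(22n) · sqrt(7/(12π·22n))

Write N = 22n. Apply Stirling to each factorial:
  (7N)! ~ sqrt(2π·7N) · (7N/e)^(7N),
  N! ~ sqrt(2π N) · (N/e)^N,
  (6N)! ~ sqrt(2π·6N) · (6N/e)^(6N).
The exponential factors combine to (7N)^(7N) / (N^N · (6N)^(6N)) = 7^(7N)/6^(6N) = (7^7/6^6)^N = (823543/46656)^N.
The square-root prefactors combine to sqrt(2π·7N) / (sqrt(2π N)·sqrt(2π·6N)) = sqrt(7 / (2π·6·N)) = sqrt(7/(12π·22n)).
Substituting N = 22n: C(154n, 22n) ~ (823543/46656)^(22n) · sqrt(7/(12π·22n)).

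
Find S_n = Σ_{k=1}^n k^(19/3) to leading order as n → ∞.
S_n ~ (3/22) · n^(22/3)

Integral comparison: Σ_{k=1}^n k^(19/3) = ∫_0^n x^(19/3) dx + O(n^(19/3)). The integral is n^(1 + 19/3) / (1 + 19/3) = n^((19+3)/3) / ((19+3)/3) = (3/22) · n^(22/3).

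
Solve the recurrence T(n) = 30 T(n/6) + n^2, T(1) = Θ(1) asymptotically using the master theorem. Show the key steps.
T(n) = Θ(n^2)

log_6 30 ≈ 1.898. f(n) = n^2 dominates n^(log_6 30) since 2 > 1.898, and the regularity condition a·f(n/b) = 30·(n/6)^2 = (30/36)·n^2 ≤ c·f(n) holds with c = 30/36 ≈ 0.833 < 1. So this is Case 3: T(n) = Θ(f(n)) = Θ(n^2).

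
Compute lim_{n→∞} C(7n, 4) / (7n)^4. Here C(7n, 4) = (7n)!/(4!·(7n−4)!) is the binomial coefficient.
lim = 1/4! = 1/24

With N = 7n → ∞: C(N, 4) / N^4 = [N(N−1)…(N−3)] / (4! · N^4) = (1/4!) · 1 · (1 − 1/(7n)) · (1 − 2/(7n)) · (1 − 3/(7n)). Each factor → 1 as N → ∞, so the limit is 1/4! = 1/24.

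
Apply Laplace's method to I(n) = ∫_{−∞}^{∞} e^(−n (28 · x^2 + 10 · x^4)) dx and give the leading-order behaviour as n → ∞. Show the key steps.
I(n) ~ sqrt(π/(28n))

φ(x) = 28 · x^2 + 10 · x^4 has its unique global minimum at x* = 0 (since φ'(x) = 56x + 40x^3 = 0 only at x = 0 for real x with both coefficients positive, and φ → ∞ as |x| → ∞). At x* = 0, φ(0) = 0 and φ''(0) = 56. Laplace's method then gives
  I(n) ~ sqrt(2π / (n · φ''(0))) · e^(−n φ(0)) = sqrt(2π / (56n)) = sqrt(π/(28n)).
The 10 · x^4 term contributes only at subleading order (an O(1/n) relative correction).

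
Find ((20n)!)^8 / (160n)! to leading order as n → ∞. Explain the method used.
((20n)!)^8/(160n)! ~ ((2π·20n)^(7/2) / sqrt(8)) · 8^(−8·20n)  →  0

Write N = 20n. Stirling: N! ~ sqrt(2π N)(N/e)^N and (8N)! ~ sqrt(2π·8N)·(8N/e)^(8N).
  (N!)^8/(8N)! ~ (2π N)^(8/2) (N/e)^(8N) / [sqrt(2π·8N) (8N/e)^(8N)]
     = (2π N)^(8/2) / sqrt(2π·8N) · (N/(8N))^(8N)
     = (2π N)^((8−1)/2) / sqrt(8) · 8^(−8N).
Since 8^8 > 1, the factor 8^(−8N) decays exponentially, so the ratio → 0. Substituting N = 20n gives the stated form.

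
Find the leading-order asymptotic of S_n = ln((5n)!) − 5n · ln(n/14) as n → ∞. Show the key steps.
S_n ~ 5n · (ln 70 − 1) + O(ln n)

Stirling: ln((5n)!) = 5n ln(5n) − 5n + O(ln n).
  S_n = 5n ln(5n) − 5n − 5n ln(n/14) + O(ln n)
      = 5n ln(5n) − 5n ln n + 5n ln 14 − 5n + O(ln n)
      = 5n ln 5 + 5n ln 14 − 5n + O(ln n)
      = 5n (ln 70 − 1) + O(ln n).
Numerically ln(70) − 1 ≈ 3.2485.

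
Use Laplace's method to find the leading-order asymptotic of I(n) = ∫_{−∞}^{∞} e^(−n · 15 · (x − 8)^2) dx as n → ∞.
I(n) = sqrt(π/(15n))

Here φ(x) = 15 · (x − 8)^2 has its unique minimum at x* = 8 with φ(x*) = 0 and φ''(x*) = 30. Laplace's method gives
  I(n) ~ e^(−n φ(x*)) · sqrt(2π / (n · φ''(x*))) = sqrt(2π / (30n)) = sqrt(π/(15n)).
This is exact: substituting u = (x − 8)·sqrt(15n) gives I(n) = (1/sqrt(15n)) ∫_{−∞}^{∞} e^(−u^2) du = sqrt(π/(15n)).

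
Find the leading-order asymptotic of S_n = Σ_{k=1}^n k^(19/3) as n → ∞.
S_n ~ (3/22) · n^(22/3)

Integral comparison: Σ_{k=1}^n k^(19/3) = ∫_0^n x^(19/3) dx + O(n^(19/3)). The integral is n^(1 + 19/3) / (1 + 19/3) = n^((19+3)/3) / ((19+3)/3) = (3/22) · n^(22/3).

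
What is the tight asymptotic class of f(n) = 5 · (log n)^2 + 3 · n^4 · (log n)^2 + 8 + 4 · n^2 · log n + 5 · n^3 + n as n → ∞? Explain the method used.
f(n) ∈ Θ(n^4 · (log n)^2)

Compare the terms by growth order. For large n, n^a · (log n)^b dominates n^a' · (log n)^b' iff a > a', or (a = a' and b > b'). Ranking the 6 terms shows the dominant one is 3 · n^4 · (log n)^2. Hence f(n) ∈ Θ(n^4 · (log n)^2).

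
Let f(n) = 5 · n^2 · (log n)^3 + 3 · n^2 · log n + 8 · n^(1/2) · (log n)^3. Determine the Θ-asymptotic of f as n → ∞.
f(n) ∈ Θ(n^2 · (log n)^3)

Compare the terms by growth order. For large n, n^a · (log n)^b dominates n^a' · (log n)^b' iff a > a', or (a = a' and b > b'). Ranking the 3 terms shows the dominant one is 5 · n^2 · (log n)^3. Hence f(n) ∈ Θ(n^2 · (log n)^3).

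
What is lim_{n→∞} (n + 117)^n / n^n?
lim = e^117

Rewrite as (1 + 117/n)^(n). By the standard limit (1 + x/n)^n → e^x, we have (1 + 117/n)^n → e^117, and raising to the 1st power gives e^117.
More precisely, ln[(1 + 117/n)^(n)] = n · ln(1 + 117/n) = n · (117/n + O(1/n^2)) = 117 + O(1/n) → 117.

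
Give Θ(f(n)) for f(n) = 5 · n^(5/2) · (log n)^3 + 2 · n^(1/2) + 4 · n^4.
f(n) ∈ Θ(n^4)

Compare the terms by growth order. For large n, n^a · (log n)^b dominates n^a' · (log n)^b' iff a > a', or (a = a' and b > b'). Ranking the 3 terms shows the dominant one is 4 · n^4. Hence f(n) ∈ Θ(n^4).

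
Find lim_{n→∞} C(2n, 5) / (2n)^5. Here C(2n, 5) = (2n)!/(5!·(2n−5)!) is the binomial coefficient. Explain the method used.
lim = 1/5! = 1/120

With N = 2n → ∞: C(N, 5) / N^5 = [N(N−1)…(N−4)] / (5! · N^5) = (1/5!) · 1 · (1 − 1/(2n)) · (1 − 2/(2n)) · (1 − 3/(2n)) · (1 − 4/(2n)). Each factor → 1 as N → ∞, so the limit is 1/5! = 1/120.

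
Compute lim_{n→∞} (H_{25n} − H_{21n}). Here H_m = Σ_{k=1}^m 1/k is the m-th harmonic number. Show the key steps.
lim = ln(25/21)

Euler-Maclaurin gives H_m = ln m + γ + 1/(2m) + O(1/m^2). The γ and O(1/m) terms cancel in the difference:
  H_{25n} − H_{21n} = ln(25n) − ln(21n) + O(1/n) = ln(25/21) + O(1/n).
Hence the limit is ln(25/21).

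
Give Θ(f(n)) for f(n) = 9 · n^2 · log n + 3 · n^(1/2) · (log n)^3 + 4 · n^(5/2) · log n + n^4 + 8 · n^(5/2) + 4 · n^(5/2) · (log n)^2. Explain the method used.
f(n) ∈ Θ(n^4)

Compare the terms by growth order. For large n, n^a · (log n)^b dominates n^a' · (log n)^b' iff a > a', or (a = a' and b > b'). Ranking the 6 terms shows the dominant one is n^4. Hence f(n) ∈ Θ(n^4).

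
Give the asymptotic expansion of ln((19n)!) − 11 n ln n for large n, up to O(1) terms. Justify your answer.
ln((19n)!) − 11 n ln n = 8 n ln n + 19(ln 19 − 1) n + (1/2) ln(2π·19n) + O(1/n)

Stirling: ln((19n)!) = 19n ln(19n) − 19n + (1/2) ln(2π·19n) + O(1/n).
Expand 19n ln(19n) = 19n (ln n + ln 19) = 19n ln n + 19n ln 19.
Subtract 11n ln n: leading term is (19 − 11) n ln n = 8 n ln n. The next term is 19n ln 19 − 19n = 19(ln 19 − 1) n. Then the (1/2) ln(2π·19n) correction.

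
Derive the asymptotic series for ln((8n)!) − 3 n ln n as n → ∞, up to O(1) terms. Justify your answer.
ln((8n)!) − 3 n ln n = 5 n ln n + 8(ln 8 − 1) n + (1/2) ln(2π·8n) + O(1/n)

Stirling: ln((8n)!) = 8n ln(8n) − 8n + (1/2) ln(2π·8n) + O(1/n).
Expand 8n ln(8n) = 8n (ln n + ln 8) = 8n ln n + 8n ln 8.
Subtract 3n ln n: leading term is (8 − 3) n ln n = 5 n ln n. The next term is 8n ln 8 − 8n = 8(ln 8 − 1) n. Then the (1/2) ln(2π·8n) correction.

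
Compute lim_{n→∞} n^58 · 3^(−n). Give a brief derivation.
lim = 0

Exponentials with base > 1 dominate every fixed polynomial: for any fixed c, n^c / 3^n → 0 as n → ∞ (e.g. by the ratio test, or by writing 3^n = e^(n ln 3) and noting e^(n ln 3) / n^c → ∞). Hence n^58 · 3^(−n) = n^58 / 3^n → 0.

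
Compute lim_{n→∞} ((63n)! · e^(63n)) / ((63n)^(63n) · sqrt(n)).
lim = sqrt(2π·63)

Stirling: (63n)! ~ sqrt(2π·63n) · (63n/e)^(63n). Hence
  (63n)! · e^(63n) / (63n)^(63n) ~ sqrt(2π·63n).
Dividing by sqrt(n): sqrt(2π·63n) / sqrt(n) = sqrt(2π·63) · n^((1−1)/2), so the limit is sqrt(2π·63).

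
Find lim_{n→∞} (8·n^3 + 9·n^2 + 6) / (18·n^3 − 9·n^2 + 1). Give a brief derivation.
lim = 8/18 = 4/9

For large n the leading n^3 terms dominate both numerator and denominator. Dividing top and bottom by n^3, every other term tends to 0, leaving 8/18 = 4/9.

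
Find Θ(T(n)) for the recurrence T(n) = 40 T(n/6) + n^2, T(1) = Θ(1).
T(n) = Θ(n^(log_6 40))

Master theorem: compare f(n) = n^2 to n^(log_6 40) where log_6 40 ≈ 2.059. Since 2 < log_6 40, we have f(n) = O(n^(log_6 40 − ε)) for some ε > 0 — Case 1. Hence T(n) = Θ(n^(log_6 40)).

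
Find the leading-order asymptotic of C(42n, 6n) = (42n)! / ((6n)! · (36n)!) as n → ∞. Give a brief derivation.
C(42n, 6n) ~ (823543/46656)^(6n) · sqrt(7/(12π·6n))

Write N = 6n. Apply Stirling to each factorial:
  (7N)! ~ sqrt(2π·7N) · (7N/e)^(7N),
  N! ~ sqrt(2π N) · (N/e)^N,
  (6N)! ~ sqrt(2π·6N) · (6N/e)^(6N).
The exponential factors combine to (7N)^(7N) / (N^N · (6N)^(6N)) = 7^(7N)/6^(6N) = (7^7/6^6)^N = (823543/46656)^N.
The square-root prefactors combine to sqrt(2π·7N) / (sqrt(2π N)·sqrt(2π·6N)) = sqrt(7 / (2π·6·N)) = sqrt(7/(12π·6n)).
Substituting N = 6n: C(42n, 6n) ~ (823543/46656)^(6n) · sqrt(7/(12π·6n)).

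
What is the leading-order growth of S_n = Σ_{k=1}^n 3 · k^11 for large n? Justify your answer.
S_n ~ n^12 / 4

By integral comparison (Euler-Maclaurin), Σ_{k=1}^n 3 · k^11 = 3 · ∫_0^n x^11 dx + O(n^11) = 3 · n^12/12 = n^12 / 4 + O(n^11). (Equivalently, Faulhaber's formula gives the same leading term.)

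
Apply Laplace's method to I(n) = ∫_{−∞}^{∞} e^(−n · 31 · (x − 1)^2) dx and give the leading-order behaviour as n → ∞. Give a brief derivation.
I(n) = sqrt(π/(31n))

Here φ(x) = 31 · (x − 1)^2 has its unique minimum at x* = 1 with φ(x*) = 0 and φ''(x*) = 62. Laplace's method gives
  I(n) ~ e^(−n φ(x*)) · sqrt(2π / (n · φ''(x*))) = sqrt(2π / (62n)) = sqrt(π/(31n)).
This is exact: substituting u = (x − 1)·sqrt(31n) gives I(n) = (1/sqrt(31n)) ∫_{−∞}^{∞} e^(−u^2) du = sqrt(π/(31n)).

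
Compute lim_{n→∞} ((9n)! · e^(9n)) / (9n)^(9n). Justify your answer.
lim = ∞

Stirling: (9n)! ~ sqrt(2π·9n) · (9n/e)^(9n). Hence
  (9n)! · e^(9n) / (9n)^(9n) ~ sqrt(2π·9n) = sqrt(2π·9) · sqrt(n) → ∞.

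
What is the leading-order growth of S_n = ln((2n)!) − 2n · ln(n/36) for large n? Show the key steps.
S_n ~ 2n · (ln 72 − 1) + O(ln n)

Stirling: ln((2n)!) = 2n ln(2n) − 2n + O(ln n).
  S_n = 2n ln(2n) − 2n − 2n ln(n/36) + O(ln n)
      = 2n ln(2n) − 2n ln n + 2n ln 36 − 2n + O(ln n)
      = 2n ln 2 + 2n ln 36 − 2n + O(ln n)
      = 2n (ln 72 − 1) + O(ln n).
Numerically ln(72) − 1 ≈ 3.2767.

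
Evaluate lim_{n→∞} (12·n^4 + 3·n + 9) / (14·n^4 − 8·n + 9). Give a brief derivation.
lim = 12/14 = 6/7

For large n the leading n^4 terms dominate both numerator and denominator. Dividing top and bottom by n^4, every other term tends to 0, leaving 12/14 = 6/7.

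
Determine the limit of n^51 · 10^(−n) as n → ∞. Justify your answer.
lim = 0

Exponentials with base > 1 dominate every fixed polynomial: for any fixed c, n^c / 10^n → 0 as n → ∞ (e.g. by the ratio test, or by writing 10^n = e^(n ln 10) and noting e^(n ln 10) / n^c → ∞). Hence n^51 · 10^(−n) = n^51 / 10^n → 0.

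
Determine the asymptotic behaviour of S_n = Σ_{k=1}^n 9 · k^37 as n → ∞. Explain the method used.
S_n ~ 9 · n^38 / 38

By integral comparison (Euler-Maclaurin), Σ_{k=1}^n 9 · k^37 = 9 · ∫_0^n x^37 dx + O(n^37) = 9 · n^38/38 + O(n^37). (Equivalently, Faulhaber's formula gives the same leading term.)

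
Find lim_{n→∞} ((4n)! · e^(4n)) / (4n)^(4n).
lim = ∞

Stirling: (4n)! ~ sqrt(2π·4n) · (4n/e)^(4n). Hence
  (4n)! · e^(4n) / (4n)^(4n) ~ sqrt(2π·4n) = sqrt(2π·4) · sqrt(n) → ∞.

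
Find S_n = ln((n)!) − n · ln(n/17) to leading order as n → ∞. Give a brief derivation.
S_n ~ n · (ln 17 − 1) + O(ln n)

Stirling: ln((n)!) = n ln(n) − n + O(ln n).
  S_n = n ln(n) − n − n ln(n/17) + O(ln n)
      = n ln(n) − n ln n + n ln 17 − n + O(ln n)
      = n ln 17 − n + O(ln n)
      = n (ln 17 − 1) + O(ln n).
Numerically ln(17) − 1 ≈ 1.8332.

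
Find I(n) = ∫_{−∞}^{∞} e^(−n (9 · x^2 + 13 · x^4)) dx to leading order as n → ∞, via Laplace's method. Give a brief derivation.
I(n) ~ sqrt(π/(9n))

φ(x) = 9 · x^2 + 13 · x^4 has its unique global minimum at x* = 0 (since φ'(x) = 18x + 52x^3 = 0 only at x = 0 for real x with both coefficients positive, and φ → ∞ as |x| → ∞). At x* = 0, φ(0) = 0 and φ''(0) = 18. Laplace's method then gives
  I(n) ~ sqrt(2π / (n · φ''(0))) · e^(−n φ(0)) = sqrt(2π / (18n)) = sqrt(π/(9n)).
The 13 · x^4 term contributes only at subleading order (an O(1/n) relative correction).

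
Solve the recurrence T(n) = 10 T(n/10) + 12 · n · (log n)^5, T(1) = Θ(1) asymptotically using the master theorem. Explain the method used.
T(n) = Θ(n · (log n)^6)

Here log_10 10 = 1 and f(n) = 12 · n · (log n)^5 = Θ(n^(log_10 10) · (log n)^5). This is the extended Case 2 of the master theorem (f matches the critical exponent up to log factors), giving T(n) = Θ(n^(log_10 10) · (log n)^(5+1)) = Θ(n · (log n)^6).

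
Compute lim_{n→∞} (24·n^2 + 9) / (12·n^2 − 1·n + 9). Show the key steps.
lim = 24/12 = 2

For large n the leading n^2 terms dominate both numerator and denominator. Dividing top and bottom by n^2, every other term tends to 0, leaving 24/12 = 2.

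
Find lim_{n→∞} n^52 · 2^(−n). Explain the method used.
lim = 0

Exponentials with base > 1 dominate every fixed polynomial: for any fixed c, n^c / 2^n → 0 as n → ∞ (e.g. by the ratio test, or by writing 2^n = e^(n ln 2) and noting e^(n ln 2) / n^c → ∞). Hence n^52 · 2^(−n) = n^52 / 2^n → 0.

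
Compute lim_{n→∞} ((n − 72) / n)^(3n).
lim = e^(−216)

Rewrite as (1 − 72/n)^(3n). By the standard limit (1 + x/n)^n → e^x, we have (1 − 72/n)^n → e^(−72), and raising to the 3rd power gives e^(−216).
More precisely, ln[(1 − 72/n)^(3n)] = 3n · ln(1 − 72/n) = 3n · (-72/n + O(1/n^2)) = -216 + O(1/n) → -216.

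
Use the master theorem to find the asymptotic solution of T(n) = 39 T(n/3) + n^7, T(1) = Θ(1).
T(n) = Θ(n^7)

log_3 39 ≈ 3.335. f(n) = n^7 dominates n^(log_3 39) since 7 > 3.335, and the regularity condition a·f(n/b) = 39·(n/3)^7 = (39/2187)·n^7 ≤ c·f(n) holds with c = 39/2187 ≈ 0.0178 < 1. So this is Case 3: T(n) = Θ(f(n)) = Θ(n^7).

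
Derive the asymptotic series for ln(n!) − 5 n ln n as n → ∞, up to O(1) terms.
ln(n!) − 5 n ln n = −4 n ln n − n + (1/2) ln(2π n) + O(1/n)

Stirling: ln((n)!) = n ln(n) − n + (1/2) ln(2π·n) + O(1/n).
Here n ln(n) = n ln n.
Subtract 5n ln n: leading term is (1 − 5) n ln n = −4 n ln n. The next term is −n. Then the (1/2) ln(2π·n) correction.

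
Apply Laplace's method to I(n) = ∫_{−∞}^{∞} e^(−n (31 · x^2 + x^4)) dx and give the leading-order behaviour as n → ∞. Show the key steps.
I(n) ~ sqrt(π/(31n))

φ(x) = 31 · x^2 + x^4 has its unique global minimum at x* = 0 (since φ'(x) = 62x + 4x^3 = 0 only at x = 0 for real x with both coefficients positive, and φ → ∞ as |x| → ∞). At x* = 0, φ(0) = 0 and φ''(0) = 62. Laplace's method then gives
  I(n) ~ sqrt(2π / (n · φ''(0))) · e^(−n φ(0)) = sqrt(2π / (62n)) = sqrt(π/(31n)).
The x^4 term contributes only at subleading order (an O(1/n) relative correction).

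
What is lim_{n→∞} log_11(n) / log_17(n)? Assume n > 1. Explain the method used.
lim = ln(17) / ln(11) = log_11(17)

Change of base: log_11(n) = ln n / ln 11 and log_17(n) = ln n / ln 17. The ratio is (ln n / ln 11) · (ln 17 / ln n) = ln 17 / ln 11, a constant independent of n. So the limit is ln 17 / ln 11 = log_11(17).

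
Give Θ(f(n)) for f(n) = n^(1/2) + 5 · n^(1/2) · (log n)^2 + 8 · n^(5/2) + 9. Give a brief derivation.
f(n) ∈ Θ(n^(5/2))

Compare the terms by growth order. For large n, n^a · (log n)^b dominates n^a' · (log n)^b' iff a > a', or (a = a' and b > b'). Ranking the 4 terms shows the dominant one is 8 · n^(5/2). Hence f(n) ∈ Θ(n^(5/2)).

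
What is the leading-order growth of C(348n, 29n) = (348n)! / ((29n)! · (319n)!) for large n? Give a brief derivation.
C(348n, 29n) ~ (8916100448256/285311670611)^(29n) · sqrt(6/(11π·29n))

Write N = 29n. Apply Stirling to each factorial:
  (12N)! ~ sqrt(2π·12N) · (12N/e)^(12N),
  N! ~ sqrt(2π N) · (N/e)^N,
  (11N)! ~ sqrt(2π·11N) · (11N/e)^(11N).
The exponential factors combine to (12N)^(12N) / (N^N · (11N)^(11N)) = 12^(12N)/11^(11N) = (12^12/11^11)^N = (8916100448256/285311670611)^N.
The square-root prefactors combine to sqrt(2π·12N) / (sqrt(2π N)·sqrt(2π·11N)) = sqrt(12 / (2π·11·N)) = sqrt(6/(11π·29n)).
Substituting N = 29n: C(348n, 29n) ~ (8916100448256/285311670611)^(29n) · sqrt(6/(11π·29n)).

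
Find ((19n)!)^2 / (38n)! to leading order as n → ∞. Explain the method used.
((19n)!)^2/(38n)! ~ ((2π·19n)^(1/2) / sqrt(2)) · 2^(−2·19n)  →  0

Write N = 19n. Stirling: N! ~ sqrt(2π N)(N/e)^N and (2N)! ~ sqrt(2π·2N)·(2N/e)^(2N).
  (N!)^2/(2N)! ~ (2π N)^(2/2) (N/e)^(2N) / [sqrt(2π·2N) (2N/e)^(2N)]
     = (2π N)^(2/2) / sqrt(2π·2N) · (N/(2N))^(2N)
     = (2π N)^((2−1)/2) / sqrt(2) · 2^(−2N).
Since 2^2 > 1, the factor 2^(−2N) decays exponentially, so the ratio → 0. Substituting N = 19n gives the stated form.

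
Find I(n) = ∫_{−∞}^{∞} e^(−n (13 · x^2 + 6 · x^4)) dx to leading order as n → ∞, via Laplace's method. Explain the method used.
I(n) ~ sqrt(π/(13n))

φ(x) = 13 · x^2 + 6 · x^4 has its unique global minimum at x* = 0 (since φ'(x) = 26x + 24x^3 = 0 only at x = 0 for real x with both coefficients positive, and φ → ∞ as |x| → ∞). At x* = 0, φ(0) = 0 and φ''(0) = 26. Laplace's method then gives
  I(n) ~ sqrt(2π / (n · φ''(0))) · e^(−n φ(0)) = sqrt(2π / (26n)) = sqrt(π/(13n)).
The 6 · x^4 term contributes only at subleading order (an O(1/n) relative correction).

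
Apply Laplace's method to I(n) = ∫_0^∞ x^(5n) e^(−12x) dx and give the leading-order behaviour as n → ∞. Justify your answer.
I(n) ~ (sqrt(2π·5n) / 12) · (5n/(12e))^(5n)

Write the integrand as exp(5n ln x − 12x) and set f(x) = 5n ln x − 12x. Then f'(x) = 5n/x − 12 = 0 at x* = 5n/12, and f''(x*) = −5n/x*^2 = −12^2/(5n). Laplace's method (interior maximum) gives
  I(n) ~ e^(f(x*)) · sqrt(2π / |f''(x*)|)
        = exp(5n ln(5n/12) − 5n) · sqrt(2π · 5n / 12^2)
        = (5n/12)^(5n) e^(−5n) · sqrt(2π·5n) / 12
        = (sqrt(2π·5n) / 12) · (5n/(12e))^(5n).
This matches Γ(5n+1)/12^(5n+1) with Stirling applied to Γ.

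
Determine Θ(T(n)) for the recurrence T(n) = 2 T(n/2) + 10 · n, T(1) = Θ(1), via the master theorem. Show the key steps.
T(n) = Θ(n log n)

log_2 2 = 1, and f(n) = 10 · n = Θ(n^(log_2 2)). This is Case 2 of the master theorem: T(n) = Θ(f(n) · log n) = Θ(n log n).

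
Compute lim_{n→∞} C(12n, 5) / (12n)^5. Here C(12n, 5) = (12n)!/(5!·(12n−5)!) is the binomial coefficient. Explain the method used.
lim = 1/5! = 1/120

With N = 12n → ∞: C(N, 5) / N^5 = [N(N−1)…(N−4)] / (5! · N^5) = (1/5!) · 1 · (1 − 1/(12n)) · (1 − 2/(12n)) · (1 − 3/(12n)) · (1 − 4/(12n)). Each factor → 1 as N → ∞, so the limit is 1/5! = 1/120.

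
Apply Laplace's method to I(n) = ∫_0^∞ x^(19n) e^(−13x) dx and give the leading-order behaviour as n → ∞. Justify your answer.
I(n) ~ (sqrt(2π·19n) / 13) · (19n/(13e))^(19n)

Write the integrand as exp(19n ln x − 13x) and set f(x) = 19n ln x − 13x. Then f'(x) = 19n/x − 13 = 0 at x* = 19n/13, and f''(x*) = −19n/x*^2 = −13^2/(19n). Laplace's method (interior maximum) gives
  I(n) ~ e^(f(x*)) · sqrt(2π / |f''(x*)|)
        = exp(19n ln(19n/13) − 19n) · sqrt(2π · 19n / 13^2)
        = (19n/13)^(19n) e^(−19n) · sqrt(2π·19n) / 13
        = (sqrt(2π·19n) / 13) · (19n/(13e))^(19n).
This matches Γ(19n+1)/13^(19n+1) with Stirling applied to Γ.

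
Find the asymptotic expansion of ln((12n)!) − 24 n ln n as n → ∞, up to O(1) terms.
ln((12n)!) − 24 n ln n = −12 n ln n + 12(ln 12 − 1) n + (1/2) ln(2π·12n) + O(1/n)

Stirling: ln((12n)!) = 12n ln(12n) − 12n + (1/2) ln(2π·12n) + O(1/n).
Expand 12n ln(12n) = 12n (ln n + ln 12) = 12n ln n + 12n ln 12.
Subtract 24n ln n: leading term is (12 − 24) n ln n = −12 n ln n. The next term is 12n ln 12 − 12n = 12(ln 12 − 1) n. Then the (1/2) ln(2π·12n) correction.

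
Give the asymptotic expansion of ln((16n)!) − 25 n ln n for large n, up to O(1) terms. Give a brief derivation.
ln((16n)!) − 25 n ln n = −9 n ln n + 16(ln 16 − 1) n + (1/2) ln(2π·16n) + O(1/n)

Stirling: ln((16n)!) = 16n ln(16n) − 16n + (1/2) ln(2π·16n) + O(1/n).
Expand 16n ln(16n) = 16n (ln n + ln 16) = 16n ln n + 16n ln 16.
Subtract 25n ln n: leading term is (16 − 25) n ln n = −9 n ln n. The next term is 16n ln 16 − 16n = 16(ln 16 − 1) n. Then the (1/2) ln(2π·16n) correction.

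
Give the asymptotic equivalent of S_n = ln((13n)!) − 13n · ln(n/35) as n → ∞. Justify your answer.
S_n ~ 13n · (ln 455 − 1) + O(ln n)

Stirling: ln((13n)!) = 13n ln(13n) − 13n + O(ln n).
  S_n = 13n ln(13n) − 13n − 13n ln(n/35) + O(ln n)
      = 13n ln(13n) − 13n ln n + 13n ln 35 − 13n + O(ln n)
      = 13n ln 13 + 13n ln 35 − 13n + O(ln n)
      = 13n (ln 455 − 1) + O(ln n).
Numerically ln(455) − 1 ≈ 5.1203.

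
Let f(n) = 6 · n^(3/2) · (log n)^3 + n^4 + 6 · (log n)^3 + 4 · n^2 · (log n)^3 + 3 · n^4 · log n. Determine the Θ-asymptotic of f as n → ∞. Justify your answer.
f(n) ∈ Θ(n^4 · log n)

Compare the terms by growth order. For large n, n^a · (log n)^b dominates n^a' · (log n)^b' iff a > a', or (a = a' and b > b'). Ranking the 5 terms shows the dominant one is 3 · n^4 · log n. Hence f(n) ∈ Θ(n^4 · log n).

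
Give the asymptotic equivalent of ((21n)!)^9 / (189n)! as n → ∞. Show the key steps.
((21n)!)^9/(189n)! ~ ((2π·21n)^(8/2) / 3) · 9^(−9·21n)  →  0

Write N = 21n. Stirling: N! ~ sqrt(2π N)(N/e)^N and (9N)! ~ sqrt(2π·9N)·(9N/e)^(9N).
  (N!)^9/(9N)! ~ (2π N)^(9/2) (N/e)^(9N) / [sqrt(2π·9N) (9N/e)^(9N)]
     = (2π N)^(9/2) / sqrt(2π·9N) · (N/(9N))^(9N)
     = (2π N)^((9−1)/2) / 3 · 9^(−9N).
Since 9^9 > 1, the factor 9^(−9N) decays exponentially, so the ratio → 0. Substituting N = 21n gives the stated form.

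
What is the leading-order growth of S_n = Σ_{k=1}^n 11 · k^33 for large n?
S_n ~ 11 · n^34 / 34

By integral comparison (Euler-Maclaurin), Σ_{k=1}^n 11 · k^33 = 11 · ∫_0^n x^33 dx + O(n^33) = 11 · n^34/34 + O(n^33). (Equivalently, Faulhaber's formula gives the same leading term.)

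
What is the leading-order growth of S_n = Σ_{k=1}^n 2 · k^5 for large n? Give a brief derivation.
S_n ~ n^6 / 3

By integral comparison (Euler-Maclaurin), Σ_{k=1}^n 2 · k^5 = 2 · ∫_0^n x^5 dx + O(n^5) = 2 · n^6/6 = n^6 / 3 + O(n^5). (Equivalently, Faulhaber's formula gives the same leading term.)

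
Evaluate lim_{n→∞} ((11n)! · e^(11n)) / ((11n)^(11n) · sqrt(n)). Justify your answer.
lim = sqrt(2π·11)

Stirling: (11n)! ~ sqrt(2π·11n) · (11n/e)^(11n). Hence
  (11n)! · e^(11n) / (11n)^(11n) ~ sqrt(2π·11n).
Dividing by sqrt(n): sqrt(2π·11n) / sqrt(n) = sqrt(2π·11) · n^((1−1)/2), so the limit is sqrt(2π·11).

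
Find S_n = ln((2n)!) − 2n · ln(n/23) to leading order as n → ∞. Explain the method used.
S_n ~ 2n · (ln 46 − 1) + O(ln n)

Stirling: ln((2n)!) = 2n ln(2n) − 2n + O(ln n).
  S_n = 2n ln(2n) − 2n − 2n ln(n/23) + O(ln n)
      = 2n ln(2n) − 2n ln n + 2n ln 23 − 2n + O(ln n)
      = 2n ln 2 + 2n ln 23 − 2n + O(ln n)
      = 2n (ln 46 − 1) + O(ln n).
Numerically ln(46) − 1 ≈ 2.8286.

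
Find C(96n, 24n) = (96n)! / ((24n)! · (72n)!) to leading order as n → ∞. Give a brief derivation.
C(96n, 24n) ~ (256/27)^(24n) · sqrt(2/(3π·24n))

Write N = 24n. Apply Stirling to each factorial:
  (4N)! ~ sqrt(2π·4N) · (4N/e)^(4N),
  N! ~ sqrt(2π N) · (N/e)^N,
  (3N)! ~ sqrt(2π·3N) · (3N/e)^(3N).
The exponential factors combine to (4N)^(4N) / (N^N · (3N)^(3N)) = 4^(4N)/3^(3N) = (4^4/3^3)^N = (256/27)^N.
The square-root prefactors combine to sqrt(2π·4N) / (sqrt(2π N)·sqrt(2π·3N)) = sqrt(4 / (2π·3·N)) = sqrt(2/(3π·24n)).
Substituting N = 24n: C(96n, 24n) ~ (256/27)^(24n) · sqrt(2/(3π·24n)).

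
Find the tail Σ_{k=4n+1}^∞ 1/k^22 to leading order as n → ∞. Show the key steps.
Σ_{k>4n} 1/k^22 ~ 1/(21 · (4n)^21)

Compare to the integral: ∫_{4n}^∞ x^(−22) dx = [−x^(−21)/21]_{4n}^∞ = 1/((22−1)·(4n)^21). Euler-Maclaurin then gives
  Σ_{k>4n} 1/k^22 = ∫_{4n}^∞ dx/x^22 − 1/(2·(4n)^22) + O(1/(4n)^23).
(Equivalently this is ζ(22) − Σ_{k≤4n} 1/k^22.)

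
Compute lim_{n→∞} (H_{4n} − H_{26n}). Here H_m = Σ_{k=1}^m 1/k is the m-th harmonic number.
lim = ln(4/26) = ln(2/13)

Euler-Maclaurin gives H_m = ln m + γ + 1/(2m) + O(1/m^2). The γ and O(1/m) terms cancel in the difference:
  H_{4n} − H_{26n} = ln(4n) − ln(26n) + O(1/n) = ln(4/26) + O(1/n).
Hence the limit is ln(4/26) = ln(2/13).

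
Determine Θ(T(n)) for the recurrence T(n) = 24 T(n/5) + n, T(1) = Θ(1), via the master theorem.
T(n) = Θ(n^(log_5 24))

Master theorem: compare f(n) = n to n^(log_5 24) where log_5 24 ≈ 1.975. Since 1 < log_5 24, we have f(n) = O(n^(log_5 24 − ε)) for some ε > 0 — Case 1. Hence T(n) = Θ(n^(log_5 24)).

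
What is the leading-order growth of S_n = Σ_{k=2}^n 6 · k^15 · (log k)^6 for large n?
S_n ~ 3 · n^16 · (log n)^6 / 8

By integral comparison, S_n = ∫_1^n 6 · x^15 · (log x)^6 dx + O(n^15 · (log n)^6). For the integral, the leading term of ∫_1^n x^15 (log x)^6 dx is n^16/16 · (log n)^6 (by repeated integration by parts; each step lowers the log-exponent and produces a relatively O(1/log n) correction). Hence S_n ~ 3 · n^16 · (log n)^6 / 8.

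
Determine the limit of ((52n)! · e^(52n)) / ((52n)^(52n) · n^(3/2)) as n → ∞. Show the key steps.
lim = 0

Stirling: (52n)! ~ sqrt(2π·52n) · (52n/e)^(52n). Hence
  (52n)! · e^(52n) / (52n)^(52n) ~ sqrt(2π·52n).
Dividing by n^(3/2): sqrt(2π·52n) / n^(3/2) = sqrt(2π·52) · n^((1−3)/2), so the expression behaves like sqrt(2π·52) · n^((1−3)/2) → 0.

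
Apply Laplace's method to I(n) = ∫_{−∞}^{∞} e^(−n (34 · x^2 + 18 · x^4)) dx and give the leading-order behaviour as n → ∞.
I(n) ~ sqrt(π/(34n))

φ(x) = 34 · x^2 + 18 · x^4 has its unique global minimum at x* = 0 (since φ'(x) = 68x + 72x^3 = 0 only at x = 0 for real x with both coefficients positive, and φ → ∞ as |x| → ∞). At x* = 0, φ(0) = 0 and φ''(0) = 68. Laplace's method then gives
  I(n) ~ sqrt(2π / (n · φ''(0))) · e^(−n φ(0)) = sqrt(2π / (68n)) = sqrt(π/(34n)).
The 18 · x^4 term contributes only at subleading order (an O(1/n) relative correction).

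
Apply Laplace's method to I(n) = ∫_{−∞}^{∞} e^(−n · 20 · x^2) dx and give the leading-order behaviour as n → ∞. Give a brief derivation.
I(n) = sqrt(π/(20n))

Here φ(x) = 20 · x^2 has its unique minimum at x* = 0 with φ(x*) = 0 and φ''(x*) = 40. Laplace's method gives
  I(n) ~ e^(−n φ(x*)) · sqrt(2π / (n · φ''(x*))) = sqrt(2π / (40n)) = sqrt(π/(20n)).
This is exact: substituting u = (x − 0)·sqrt(20n) gives I(n) = (1/sqrt(20n)) ∫_{−∞}^{∞} e^(−u^2) du = sqrt(π/(20n)).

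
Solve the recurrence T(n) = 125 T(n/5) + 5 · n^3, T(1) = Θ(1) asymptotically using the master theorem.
T(n) = Θ(n^3 log n)

log_5 125 = 3, and f(n) = 5 · n^3 = Θ(n^(log_5 125)). This is Case 2 of the master theorem: T(n) = Θ(f(n) · log n) = Θ(n^3 log n).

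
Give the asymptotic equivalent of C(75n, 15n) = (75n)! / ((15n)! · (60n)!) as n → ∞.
C(75n, 15n) ~ (3125/256)^(15n) · sqrt(5/(8π·15n))

Write N = 15n. Apply Stirling to each factorial:
  (5N)! ~ sqrt(2π·5N) · (5N/e)^(5N),
  N! ~ sqrt(2π N) · (N/e)^N,
  (4N)! ~ sqrt(2π·4N) · (4N/e)^(4N).
The exponential factors combine to (5N)^(5N) / (N^N · (4N)^(4N)) = 5^(5N)/4^(4N) = (5^5/4^4)^N = (3125/256)^N.
The square-root prefactors combine to sqrt(2π·5N) / (sqrt(2π N)·sqrt(2π·4N)) = sqrt(5 / (2π·4·N)) = sqrt(5/(8π·15n)).
Substituting N = 15n: C(75n, 15n) ~ (3125/256)^(15n) · sqrt(5/(8π·15n)).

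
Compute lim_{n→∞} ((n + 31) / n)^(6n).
lim = e^186

Rewrite as (1 + 31/n)^(6n). By the standard limit (1 + x/n)^n → e^x, we have (1 + 31/n)^n → e^31, and raising to the 6th power gives e^186.
More precisely, ln[(1 + 31/n)^(6n)] = 6n · ln(1 + 31/n) = 6n · (31/n + O(1/n^2)) = 186 + O(1/n) → 186.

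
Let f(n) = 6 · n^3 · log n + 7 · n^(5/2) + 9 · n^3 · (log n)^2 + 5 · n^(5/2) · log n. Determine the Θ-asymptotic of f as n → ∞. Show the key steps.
f(n) ∈ Θ(n^3 · (log n)^2)

Compare the terms by growth order. For large n, n^a · (log n)^b dominates n^a' · (log n)^b' iff a > a', or (a = a' and b > b'). Ranking the 4 terms shows the dominant one is 9 · n^3 · (log n)^2. Hence f(n) ∈ Θ(n^3 · (log n)^2).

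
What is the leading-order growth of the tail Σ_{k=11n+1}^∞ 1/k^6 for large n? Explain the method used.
Σ_{k>11n} 1/k^6 ~ 1/(5 · (11n)^5)

Compare to the integral: ∫_{11n}^∞ x^(−6) dx = [−x^(−5)/5]_{11n}^∞ = 1/((6−1)·(11n)^5). Euler-Maclaurin then gives
  Σ_{k>11n} 1/k^6 = ∫_{11n}^∞ dx/x^6 − 1/(2·(11n)^6) + O(1/(11n)^7).
(Equivalently this is ζ(6) − Σ_{k≤11n} 1/k^6.)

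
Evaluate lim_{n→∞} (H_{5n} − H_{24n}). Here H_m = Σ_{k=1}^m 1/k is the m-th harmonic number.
lim = ln(5/24)

Euler-Maclaurin gives H_m = ln m + γ + 1/(2m) + O(1/m^2). The γ and O(1/m) terms cancel in the difference:
  H_{5n} − H_{24n} = ln(5n) − ln(24n) + O(1/n) = ln(5/24) + O(1/n).
Hence the limit is ln(5/24).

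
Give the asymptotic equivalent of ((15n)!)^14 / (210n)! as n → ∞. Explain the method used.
((15n)!)^14/(210n)! ~ ((2π·15n)^(13/2) / sqrt(14)) · 14^(−14·15n)  →  0

Write N = 15n. Stirling: N! ~ sqrt(2π N)(N/e)^N and (14N)! ~ sqrt(2π·14N)·(14N/e)^(14N).
  (N!)^14/(14N)! ~ (2π N)^(14/2) (N/e)^(14N) / [sqrt(2π·14N) (14N/e)^(14N)]
     = (2π N)^(14/2) / sqrt(2π·14N) · (N/(14N))^(14N)
     = (2π N)^((14−1)/2) / sqrt(14) · 14^(−14N).
Since 14^14 > 1, the factor 14^(−14N) decays exponentially, so the ratio → 0. Substituting N = 15n gives the stated form.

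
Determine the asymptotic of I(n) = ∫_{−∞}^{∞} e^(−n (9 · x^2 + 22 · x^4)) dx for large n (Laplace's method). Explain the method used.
I(n) ~ sqrt(π/(9n))

φ(x) = 9 · x^2 + 22 · x^4 has its unique global minimum at x* = 0 (since φ'(x) = 18x + 88x^3 = 0 only at x = 0 for real x with both coefficients positive, and φ → ∞ as |x| → ∞). At x* = 0, φ(0) = 0 and φ''(0) = 18. Laplace's method then gives
  I(n) ~ sqrt(2π / (n · φ''(0))) · e^(−n φ(0)) = sqrt(2π / (18n)) = sqrt(π/(9n)).
The 22 · x^4 term contributes only at subleading order (an O(1/n) relative correction).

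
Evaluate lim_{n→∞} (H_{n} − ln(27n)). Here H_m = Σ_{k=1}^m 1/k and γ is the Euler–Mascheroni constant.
lim = −ln 27 + γ

By Euler-Maclaurin, H_m = ln m + γ + O(1/m). So
  H_{n} − ln(27n) = ln(n) + γ − ln(27n) + O(1/n)
                       = ln(1/27) + γ + O(1/n).
Hence the limit is ln(1/27) + γ.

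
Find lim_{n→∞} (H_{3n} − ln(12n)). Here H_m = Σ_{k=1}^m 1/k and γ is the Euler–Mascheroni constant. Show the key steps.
lim = −ln 4 + γ

By Euler-Maclaurin, H_m = ln m + γ + O(1/m). So
  H_{3n} − ln(12n) = ln(3n) + γ − ln(12n) + O(1/n)
                       = ln(3/12) + γ + O(1/n).
Hence the limit is ln(3/12) + γ (= −ln 4).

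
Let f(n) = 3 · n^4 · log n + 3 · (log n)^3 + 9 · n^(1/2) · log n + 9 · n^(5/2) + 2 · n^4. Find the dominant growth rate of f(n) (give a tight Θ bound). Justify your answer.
f(n) ∈ Θ(n^4 · log n)

Compare the terms by growth order. For large n, n^a · (log n)^b dominates n^a' · (log n)^b' iff a > a', or (a = a' and b > b'). Ranking the 5 terms shows the dominant one is 3 · n^4 · log n. Hence f(n) ∈ Θ(n^4 · log n).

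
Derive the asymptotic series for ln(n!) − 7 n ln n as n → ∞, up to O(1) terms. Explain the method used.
ln(n!) − 7 n ln n = −6 n ln n − n + (1/2) ln(2π n) + O(1/n)

Stirling: ln((n)!) = n ln(n) − n + (1/2) ln(2π·n) + O(1/n).
Here n ln(n) = n ln n.
Subtract 7n ln n: leading term is (1 − 7) n ln n = −6 n ln n. The next term is −n. Then the (1/2) ln(2π·n) correction.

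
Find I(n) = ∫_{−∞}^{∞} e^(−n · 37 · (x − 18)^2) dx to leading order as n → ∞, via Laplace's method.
I(n) = sqrt(π/(37n))

Here φ(x) = 37 · (x − 18)^2 has its unique minimum at x* = 18 with φ(x*) = 0 and φ''(x*) = 74. Laplace's method gives
  I(n) ~ e^(−n φ(x*)) · sqrt(2π / (n · φ''(x*))) = sqrt(2π / (74n)) = sqrt(π/(37n)).
This is exact: substituting u = (x − 18)·sqrt(37n) gives I(n) = (1/sqrt(37n)) ∫_{−∞}^{∞} e^(−u^2) du = sqrt(π/(37n)).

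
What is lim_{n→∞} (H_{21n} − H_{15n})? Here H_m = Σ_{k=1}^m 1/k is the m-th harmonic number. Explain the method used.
lim = ln(21/15) = ln(7/5)

Euler-Maclaurin gives H_m = ln m + γ + 1/(2m) + O(1/m^2). The γ and O(1/m) terms cancel in the difference:
  H_{21n} − H_{15n} = ln(21n) − ln(15n) + O(1/n) = ln(21/15) + O(1/n).
Hence the limit is ln(21/15) = ln(7/5).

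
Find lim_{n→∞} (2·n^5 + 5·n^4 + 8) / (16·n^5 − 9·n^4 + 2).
lim = 2/16 = 1/8

For large n the leading n^5 terms dominate both numerator and denominator. Dividing top and bottom by n^5, every other term tends to 0, leaving 2/16 = 1/8.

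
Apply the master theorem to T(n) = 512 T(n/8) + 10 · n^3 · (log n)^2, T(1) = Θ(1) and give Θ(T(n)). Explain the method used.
T(n) = Θ(n^3 · (log n)^3)

Here log_8 512 = 3 and f(n) = 10 · n^3 · (log n)^2 = Θ(n^(log_8 512) · (log n)^2). This is the extended Case 2 of the master theorem (f matches the critical exponent up to log factors), giving T(n) = Θ(n^(log_8 512) · (log n)^(2+1)) = Θ(n^3 · (log n)^3).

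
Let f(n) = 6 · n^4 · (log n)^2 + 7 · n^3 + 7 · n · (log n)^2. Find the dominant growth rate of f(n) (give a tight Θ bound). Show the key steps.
f(n) ∈ Θ(n^4 · (log n)^2)

Compare the terms by growth order. For large n, n^a · (log n)^b dominates n^a' · (log n)^b' iff a > a', or (a = a' and b > b'). Ranking the 3 terms shows the dominant one is 6 · n^4 · (log n)^2. Hence f(n) ∈ Θ(n^4 · (log n)^2).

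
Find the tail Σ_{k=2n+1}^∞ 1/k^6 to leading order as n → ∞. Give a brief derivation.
Σ_{k>2n} 1/k^6 ~ 1/(5 · (2n)^5)

Compare to the integral: ∫_{2n}^∞ x^(−6) dx = [−x^(−5)/5]_{2n}^∞ = 1/((6−1)·(2n)^5). Euler-Maclaurin then gives
  Σ_{k>2n} 1/k^6 = ∫_{2n}^∞ dx/x^6 − 1/(2·(2n)^6) + O(1/(2n)^7).
(Equivalently this is ζ(6) − Σ_{k≤2n} 1/k^6.)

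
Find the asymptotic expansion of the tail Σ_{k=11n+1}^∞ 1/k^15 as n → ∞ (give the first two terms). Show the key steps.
Σ_{k>11n} 1/k^15 = 1/(14 · (11n)^14) − 1/(2 · (11n)^15) + O(1/(11n)^16)

Compare to the integral: ∫_{11n}^∞ x^(−15) dx = [−x^(−14)/14]_{11n}^∞ = 1/((15−1)·(11n)^14). The Euler-Maclaurin correction adds −f(11n)/2 = −1/(2·(11n)^15). Euler-Maclaurin then gives
  Σ_{k>11n} 1/k^15 = ∫_{11n}^∞ dx/x^15 − 1/(2·(11n)^15) + O(1/(11n)^16).
(Equivalently this is ζ(15) − Σ_{k≤11n} 1/k^15.)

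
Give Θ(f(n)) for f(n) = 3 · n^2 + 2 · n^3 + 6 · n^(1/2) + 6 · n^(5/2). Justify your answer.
f(n) ∈ Θ(n^3)

Compare the terms by growth order. For large n, n^a · (log n)^b dominates n^a' · (log n)^b' iff a > a', or (a = a' and b > b'). Ranking the 4 terms shows the dominant one is 2 · n^3. Hence f(n) ∈ Θ(n^3).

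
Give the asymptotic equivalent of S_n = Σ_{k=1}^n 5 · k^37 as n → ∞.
S_n ~ 5 · n^38 / 38

By integral comparison (Euler-Maclaurin), Σ_{k=1}^n 5 · k^37 = 5 · ∫_0^n x^37 dx + O(n^37) = 5 · n^38/38 + O(n^37). (Equivalently, Faulhaber's formula gives the same leading term.)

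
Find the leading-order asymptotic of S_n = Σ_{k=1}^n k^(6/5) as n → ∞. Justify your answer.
S_n ~ (5/11) · n^(11/5)

Integral comparison: Σ_{k=1}^n k^(6/5) = ∫_0^n x^(6/5) dx + O(n^(6/5)). The integral is n^(1 + 6/5) / (1 + 6/5) = n^((6+5)/5) / ((6+5)/5) = (5/11) · n^(11/5).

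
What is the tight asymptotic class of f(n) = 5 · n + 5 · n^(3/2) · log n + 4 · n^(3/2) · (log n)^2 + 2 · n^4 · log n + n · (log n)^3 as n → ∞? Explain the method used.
f(n) ∈ Θ(n^4 · log n)

Compare the terms by growth order. For large n, n^a · (log n)^b dominates n^a' · (log n)^b' iff a > a', or (a = a' and b > b'). Ranking the 5 terms shows the dominant one is 2 · n^4 · log n. Hence f(n) ∈ Θ(n^4 · log n).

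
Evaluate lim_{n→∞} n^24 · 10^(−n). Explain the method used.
lim = 0

Exponentials with base > 1 dominate every fixed polynomial: for any fixed c, n^c / 10^n → 0 as n → ∞ (e.g. by the ratio test, or by writing 10^n = e^(n ln 10) and noting e^(n ln 10) / n^c → ∞). Hence n^24 · 10^(−n) = n^24 / 10^n → 0.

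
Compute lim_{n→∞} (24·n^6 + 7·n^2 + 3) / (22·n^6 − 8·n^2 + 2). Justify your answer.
lim = 24/22 = 12/11

For large n the leading n^6 terms dominate both numerator and denominator. Dividing top and bottom by n^6, every other term tends to 0, leaving 24/22 = 12/11.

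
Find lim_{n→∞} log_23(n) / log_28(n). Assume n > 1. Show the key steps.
lim = ln(28) / ln(23) = log_23(28)

Change of base: log_23(n) = ln n / ln 23 and log_28(n) = ln n / ln 28. The ratio is (ln n / ln 23) · (ln 28 / ln n) = ln 28 / ln 23, a constant independent of n. So the limit is ln 28 / ln 23 = log_23(28).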